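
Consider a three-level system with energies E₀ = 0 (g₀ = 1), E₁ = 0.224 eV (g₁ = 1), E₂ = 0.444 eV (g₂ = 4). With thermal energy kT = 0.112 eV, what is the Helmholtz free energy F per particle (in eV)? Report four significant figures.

-0.02147 eV

Eᵢ/kT = 0, 2.00000, 3.96429.
Z = Σ gᵢe^(−Eᵢ/kT) = 1·e^(−0) + 1·e^(−2.00000) + 4·e^(−3.96429) = 1.00000 + 0.135335 + 0.0759260 = 1.21126.
F = −kT ln Z = −0.112 × ln(1.21126) = −0.112 × 0.191661 = -0.02147 eV.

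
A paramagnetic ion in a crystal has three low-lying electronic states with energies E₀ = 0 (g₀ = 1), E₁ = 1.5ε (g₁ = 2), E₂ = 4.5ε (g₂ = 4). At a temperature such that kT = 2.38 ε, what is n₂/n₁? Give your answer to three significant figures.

0.567

n₂/n₁ = (g₂/g₁) exp[−(E₂−E₁)/kT] = (4/2) × exp(−(3.0ε)/(2.38ε)) = (4/2) × exp(-1.2605) = 0.567.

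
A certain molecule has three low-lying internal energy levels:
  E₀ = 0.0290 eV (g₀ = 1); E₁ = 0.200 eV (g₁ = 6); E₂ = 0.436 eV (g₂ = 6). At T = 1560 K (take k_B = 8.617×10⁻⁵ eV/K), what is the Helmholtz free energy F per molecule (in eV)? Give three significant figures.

k_BT = 8.617×10⁻⁵ × 1560 K = 0.13443 eV.
Eᵢ/kT = 0.21573, 1.4878, 3.2433.
Z = Σ gᵢe^(−Eᵢ/kT) = 1·e^(−0.21573) + 6·e^(−1.4878) + 6·e^(−3.2433) = 0.80595 + 1.3552 + 0.23421 = 2.3954.
F = −kT ln Z = −0.13443 × ln(2.3954) = −0.13443 × 0.87355 = -0.117 eV.

-0.117 eV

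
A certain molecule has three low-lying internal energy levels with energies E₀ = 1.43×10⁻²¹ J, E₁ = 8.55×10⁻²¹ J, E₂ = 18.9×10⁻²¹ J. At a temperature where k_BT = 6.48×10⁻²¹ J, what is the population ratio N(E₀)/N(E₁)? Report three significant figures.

n₀/n₁ = exp[−(E₀−E₁)/kT] = exp(−(-7.12 ×10⁻²¹ J)/(6.48 ×10⁻²¹ J)) = exp(1.0988) = 3.00.

3.00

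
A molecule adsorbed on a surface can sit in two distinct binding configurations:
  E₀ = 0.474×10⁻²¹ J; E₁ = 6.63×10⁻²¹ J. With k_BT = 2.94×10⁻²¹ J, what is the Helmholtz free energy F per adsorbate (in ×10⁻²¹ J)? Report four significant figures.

Eᵢ/kT = 0.161224, 2.25510.
Z = Σ e^(−Eᵢ/kT) = e^(−0.161224) + e^(−2.25510) = 0.851101 + 0.104863 = 0.955964.
F = −kT ln Z = −2.94 × ln(0.955964) = −2.94 × -0.0450350 = 0.1324 ×10⁻²¹ J.

0.1324 ×10⁻²¹ J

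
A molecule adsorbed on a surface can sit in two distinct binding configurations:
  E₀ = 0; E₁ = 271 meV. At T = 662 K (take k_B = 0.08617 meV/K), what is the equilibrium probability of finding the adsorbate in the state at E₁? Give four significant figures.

0.008572

k_BT = 0.08617 × 662 K = 57.0445 meV.
Eᵢ/kT = 0, 4.75068.
Z = Σ e^(−Eᵢ/kT) = e^(−0) + e^(−4.75068) = 1.00000 + 0.00864581 = 1.00865.
P₁ = e^(−E₁/kT) / Z = 0.00864581/1.00865 = 0.008572.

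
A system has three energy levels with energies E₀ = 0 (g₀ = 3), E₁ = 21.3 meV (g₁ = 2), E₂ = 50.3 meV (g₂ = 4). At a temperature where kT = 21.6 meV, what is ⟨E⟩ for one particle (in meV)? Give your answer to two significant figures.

8.6 meV

Eᵢ/kT = 0, 0.9861, 2.329.
Z = Σ gᵢe^(−Eᵢ/kT) = 3·e^(−0) + 2·e^(−0.9861) + 4·e^(−2.329) = 3.000 + 0.7461 + 0.3896 = 4.136.
⟨E⟩ = Σ Eᵢ gᵢe^(−Eᵢ/kT) / Z = (0·3.000 + 21.3·0.7461 + 50.3·0.3896) / 4.136 = 8.6 meV.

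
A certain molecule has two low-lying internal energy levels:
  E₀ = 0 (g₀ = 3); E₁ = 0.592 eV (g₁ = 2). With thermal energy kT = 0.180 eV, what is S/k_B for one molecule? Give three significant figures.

1.20

Eᵢ/kT = 0, 3.2889.
Z = Σ gᵢe^(−Eᵢ/kT) = 3·e^(−0) + 2·e^(−3.2889) = 3.0000 + 0.074590 = 3.0746.
⟨E⟩ = Σ EᵢPᵢ = 0.014362 eV.
S/k_B = ln Z + ⟨E⟩/kT = ln(3.0746) + 0.014362/0.180 = 1.1232 + 0.079789 = 1.20.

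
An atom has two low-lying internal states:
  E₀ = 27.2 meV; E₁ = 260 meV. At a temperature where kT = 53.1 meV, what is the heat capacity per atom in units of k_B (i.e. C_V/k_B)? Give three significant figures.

0.234

Eᵢ/kT = 0.51224, 4.8964.
Z = Σ e^(−Eᵢ/kT) = e^(−0.51224) + e^(−4.8964) = 0.59915 + 0.0074734 = 0.60662.
⟨E⟩ = 30.068 meV, ⟨E²⟩ = 1563.5 meV².
C_V/k_B = (⟨E²⟩ − ⟨E⟩²)/(kT)² = (1563.5 − 904.08)/2819.6 = 0.234.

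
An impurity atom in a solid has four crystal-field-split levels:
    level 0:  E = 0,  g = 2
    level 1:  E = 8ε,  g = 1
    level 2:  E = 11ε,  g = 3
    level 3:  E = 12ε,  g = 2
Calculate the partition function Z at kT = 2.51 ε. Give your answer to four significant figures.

Z = 2.096

Eᵢ/kT = 0, 3.18725, 4.38247, 4.78088.
Z = Σ gᵢe^(−Eᵢ/kT) = 2·e^(−0) + 1·e^(−3.18725) + 3·e^(−4.38247) + 2·e^(−4.78088) = 2.00000 + 0.0412852 + 0.0374834 + 0.0167772 = 2.09555.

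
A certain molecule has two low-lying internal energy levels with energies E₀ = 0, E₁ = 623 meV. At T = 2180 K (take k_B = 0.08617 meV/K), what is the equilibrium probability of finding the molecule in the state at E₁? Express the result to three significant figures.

0.0350

k_BT = 0.08617 × 2180 K = 187.85 meV.
Eᵢ/kT = 0, 3.3165.
Z = Σ e^(−Eᵢ/kT) = e^(−0) + e^(−3.3165) = 1.0000 + 0.036280 = 1.0363.
P₁ = e^(−E₁/kT) / Z = 0.036280/1.0363 = 0.0350.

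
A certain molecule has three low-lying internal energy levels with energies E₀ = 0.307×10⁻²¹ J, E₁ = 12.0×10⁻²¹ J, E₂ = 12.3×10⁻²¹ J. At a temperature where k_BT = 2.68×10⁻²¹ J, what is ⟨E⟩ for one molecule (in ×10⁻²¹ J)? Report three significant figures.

Eᵢ/kT = 0.11455, 4.4776, 4.5896.
Z = Σ e^(−Eᵢ/kT) = e^(−0.11455) + e^(−4.4776) + e^(−4.5896) = 0.89177 + 0.011361 + 0.010157 = 0.91329.
⟨E⟩ = Σ Eᵢ e^(−Eᵢ/kT) / Z = (0.307·0.89177 + 12.0·0.011361 + 12.3·0.010157) / 0.91329 = 0.586 ×10⁻²¹ J.

0.586 ×10⁻²¹ J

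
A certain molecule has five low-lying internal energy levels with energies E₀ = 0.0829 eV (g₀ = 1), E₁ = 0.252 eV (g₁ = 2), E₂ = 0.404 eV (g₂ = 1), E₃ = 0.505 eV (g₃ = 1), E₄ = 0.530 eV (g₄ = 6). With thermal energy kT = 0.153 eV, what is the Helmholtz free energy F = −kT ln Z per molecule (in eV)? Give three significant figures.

-0.0357 eV

Eᵢ/kT = 0.54183, 1.6471, 2.6405, 3.3007, 3.4641.
Z = Σ gᵢe^(−Eᵢ/kT) = 1·e^(−0.54183) + 2·e^(−1.6471) + 1·e^(−2.6405) + 1·e^(−3.3007) + 6·e^(−3.4641) = 0.58168 + 0.38522 + 0.071326 + 0.036857 + 0.18781 = 1.2629.
F = −kT ln Z = −0.153 × ln(1.2629) = −0.153 × 0.23341 = -0.0357 eV.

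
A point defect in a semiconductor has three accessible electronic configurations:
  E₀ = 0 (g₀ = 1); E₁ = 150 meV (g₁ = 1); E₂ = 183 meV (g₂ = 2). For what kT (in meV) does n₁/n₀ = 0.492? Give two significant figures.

n₁/n₀ = (g₁/g₀) exp[−(E₁−E₀)/kT] = 0.492.
⇒ (E₁−E₀)/kT = ln((1/1)/0.492) = ln(2.033) = 0.7095.
kT = 150 meV / 0.7095 = 210 meV.

210 meV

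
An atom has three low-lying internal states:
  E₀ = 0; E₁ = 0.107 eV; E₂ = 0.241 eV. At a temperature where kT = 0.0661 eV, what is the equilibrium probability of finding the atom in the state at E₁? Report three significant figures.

0.162

Eᵢ/kT = 0, 1.6188, 3.6460.
Z = Σ e^(−Eᵢ/kT) = e^(−0) + e^(−1.6188) + e^(−3.6460) = 1.0000 + 0.19814 + 0.026095 = 1.2242.
P₁ = e^(−E₁/kT) / Z = 0.19814/1.2242 = 0.162.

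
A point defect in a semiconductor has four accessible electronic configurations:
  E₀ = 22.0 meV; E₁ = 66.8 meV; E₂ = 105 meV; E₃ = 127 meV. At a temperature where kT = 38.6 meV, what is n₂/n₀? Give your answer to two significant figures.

n₂/n₀ = exp[−(E₂−E₀)/kT] = exp(−(83.0 meV)/(38.6 meV)) = exp(-2.150) = 0.12.

0.12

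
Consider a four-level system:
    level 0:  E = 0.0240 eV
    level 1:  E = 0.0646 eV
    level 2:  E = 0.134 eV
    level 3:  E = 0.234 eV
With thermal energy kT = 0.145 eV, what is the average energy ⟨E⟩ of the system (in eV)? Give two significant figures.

Eᵢ/kT = 0.1655, 0.4455, 0.9241, 1.614.
Z = Σ e^(−Eᵢ/kT) = e^(−0.1655) + e^(−0.4455) + e^(−0.9241) + e^(−1.614) = 0.8475 + 0.6405 + 0.3969 + 0.1991 = 2.084.
⟨E⟩ = Σ Eᵢ e^(−Eᵢ/kT) / Z = (0.0240·0.8475 + 0.0646·0.6405 + 0.134·0.3969 + 0.234·0.1991) / 2.084 = 0.077 eV.

0.077 eV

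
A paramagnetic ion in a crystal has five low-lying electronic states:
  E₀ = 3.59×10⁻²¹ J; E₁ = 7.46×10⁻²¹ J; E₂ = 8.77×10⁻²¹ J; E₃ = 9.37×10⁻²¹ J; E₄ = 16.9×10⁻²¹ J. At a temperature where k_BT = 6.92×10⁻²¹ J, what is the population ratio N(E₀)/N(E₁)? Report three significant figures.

1.75

n₀/n₁ = exp[−(E₀−E₁)/kT] = exp(−(-3.87 ×10⁻²¹ J)/(6.92 ×10⁻²¹ J)) = exp(0.55925) = 1.75.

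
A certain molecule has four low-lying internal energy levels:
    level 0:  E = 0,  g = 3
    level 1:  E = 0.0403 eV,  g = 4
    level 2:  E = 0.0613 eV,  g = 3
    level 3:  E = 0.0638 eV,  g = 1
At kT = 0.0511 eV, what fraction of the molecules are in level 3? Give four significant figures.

Eᵢ/kT = 0, 0.788650, 1.19961, 1.24853.
Z = Σ gᵢe^(−Eᵢ/kT) = 3·e^(−0) + 4·e^(−0.788650) + 3·e^(−1.19961) + 1·e^(−1.24853) = 3.00000 + 1.81783 + 0.903935 + 0.286926 = 6.00869.
P₃ = g₃ e^(−E₃/kT) / Z = 0.286926/6.00869 = 0.04775.

0.04775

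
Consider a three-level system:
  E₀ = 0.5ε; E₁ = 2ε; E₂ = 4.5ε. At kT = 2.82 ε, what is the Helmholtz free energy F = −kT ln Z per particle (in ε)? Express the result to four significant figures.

-1.204 ε

Eᵢ/kT = 0.177305, 0.709220, 1.59574.
Z = Σ e^(−Eᵢ/kT) = e^(−0.177305) + e^(−0.709220) + e^(−1.59574) = 0.837524 + 0.492028 + 0.202758 = 1.53231.
F = −kT ln Z = −2.82 × ln(1.53231) = −2.82 × 0.426776 = -1.204 ε.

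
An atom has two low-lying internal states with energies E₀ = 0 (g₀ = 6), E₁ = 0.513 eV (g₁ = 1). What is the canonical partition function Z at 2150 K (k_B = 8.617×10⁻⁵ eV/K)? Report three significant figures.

k_BT = 8.617×10⁻⁵ × 2150 K = 0.18527 eV.
Eᵢ/kT = 0, 2.7689.
Z = Σ gᵢe^(−Eᵢ/kT) = 6·e^(−0) + 1·e^(−2.7689) = 6.0000 + 0.062731 = 6.0627.

Z = 6.06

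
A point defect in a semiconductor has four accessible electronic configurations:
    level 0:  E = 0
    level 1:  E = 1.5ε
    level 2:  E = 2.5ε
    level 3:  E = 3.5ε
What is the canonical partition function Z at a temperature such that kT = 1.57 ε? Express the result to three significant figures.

Eᵢ/kT = 0, 0.95541, 1.5924, 2.2293.
Z = Σ e^(−Eᵢ/kT) = e^(−0) + e^(−0.95541) + e^(−1.5924) + e^(−2.2293) = 1.0000 + 0.38465 + 0.20344 + 0.10760 = 1.6957.

Z = 1.70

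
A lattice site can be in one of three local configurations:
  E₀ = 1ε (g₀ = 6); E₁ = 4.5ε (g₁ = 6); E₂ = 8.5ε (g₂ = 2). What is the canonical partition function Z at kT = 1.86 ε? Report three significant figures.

Z = 4.06

Eᵢ/kT = 0.53763, 2.4194, 4.5699.
Z = Σ gᵢe^(−Eᵢ/kT) = 6·e^(−0.53763) + 6·e^(−2.4194) + 2·e^(−4.5699) = 3.5048 + 0.53385 + 0.020718 = 4.0594.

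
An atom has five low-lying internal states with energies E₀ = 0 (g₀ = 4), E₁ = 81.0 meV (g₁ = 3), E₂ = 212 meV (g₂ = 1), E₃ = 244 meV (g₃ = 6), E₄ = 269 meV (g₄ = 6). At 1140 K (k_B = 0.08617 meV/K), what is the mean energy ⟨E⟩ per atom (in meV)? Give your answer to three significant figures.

56.6 meV

k_BT = 0.08617 × 1140 K = 98.234 meV.
Eᵢ/kT = 0, 0.82456, 2.1581, 2.4839, 2.7384.
Z = Σ gᵢe^(−Eᵢ/kT) = 4·e^(−0) + 3·e^(−0.82456) + 1·e^(−2.1581) + 6·e^(−2.4839) + 6·e^(−2.7384) = 4.0000 + 1.3153 + 0.11554 + 0.50050 + 0.38804 = 6.3194.
⟨E⟩ = Σ Eᵢ gᵢe^(−Eᵢ/kT) / Z = (0·4.0000 + 81.0·1.3153 + 212·0.11554 + 244·0.50050 + 269·0.38804) / 6.3194 = 56.6 meV.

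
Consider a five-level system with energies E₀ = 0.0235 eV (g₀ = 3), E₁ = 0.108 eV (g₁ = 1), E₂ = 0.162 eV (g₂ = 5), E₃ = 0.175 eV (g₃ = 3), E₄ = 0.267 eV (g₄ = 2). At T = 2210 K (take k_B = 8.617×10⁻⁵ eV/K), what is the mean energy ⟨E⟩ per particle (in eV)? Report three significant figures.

0.115 eV

k_BT = 8.617×10⁻⁵ × 2210 K = 0.19044 eV.
Eᵢ/kT = 0.12340, 0.56711, 0.85066, 0.91892, 1.4020.
Z = Σ gᵢe^(−Eᵢ/kT) = 3·e^(−0.12340) + 1·e^(−0.56711) + 5·e^(−0.85066) + 3·e^(−0.91892) + 2·e^(−1.4020) = 2.6517 + 0.56716 + 2.1357 + 1.1968 + 0.49221 = 7.0436.
⟨E⟩ = Σ Eᵢ gᵢe^(−Eᵢ/kT) / Z = (0.0235·2.6517 + 0.108·0.56716 + 0.162·2.1357 + 0.175·1.1968 + 0.267·0.49221) / 7.0436 = 0.115 eV.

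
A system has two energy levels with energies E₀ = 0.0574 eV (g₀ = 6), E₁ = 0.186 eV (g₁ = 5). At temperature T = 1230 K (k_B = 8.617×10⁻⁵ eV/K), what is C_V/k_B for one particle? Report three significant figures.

k_BT = 8.617×10⁻⁵ × 1230 K = 0.10599 eV.
Eᵢ/kT = 0.54156, 1.7549.
Z = Σ gᵢe^(−Eᵢ/kT) = 6·e^(−0.54156) + 5·e^(−1.7549) = 3.4910 + 0.86462 = 4.3556.
⟨E⟩ = 0.082928 eV, ⟨E²⟩ = 0.0095083 eV².
C_V/k_B = (⟨E²⟩ − ⟨E⟩²)/(kT)² = (0.0095083 − 0.0068771)/0.011234 = 0.234.

0.234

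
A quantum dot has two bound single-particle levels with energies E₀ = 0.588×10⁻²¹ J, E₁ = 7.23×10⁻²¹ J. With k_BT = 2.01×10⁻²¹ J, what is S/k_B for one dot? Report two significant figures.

Eᵢ/kT = 0.2925, 3.597.
Z = Σ e^(−Eᵢ/kT) = e^(−0.2925) + e^(−3.597) = 0.7464 + 0.02741 = 0.7738.
⟨E⟩ = Σ EᵢPᵢ = 0.8233 ×10⁻²¹ J.
S/k_B = ln Z + ⟨E⟩/kT = ln(0.7738) + 0.8233/2.01 = -0.2564 + 0.4096 = 0.15.

0.15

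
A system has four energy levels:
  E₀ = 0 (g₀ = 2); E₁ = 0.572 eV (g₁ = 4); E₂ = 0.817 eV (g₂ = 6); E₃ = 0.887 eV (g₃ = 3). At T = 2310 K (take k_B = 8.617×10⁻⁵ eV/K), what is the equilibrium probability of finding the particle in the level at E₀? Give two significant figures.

k_BT = 8.617×10⁻⁵ × 2310 K = 0.1991 eV.
Eᵢ/kT = 0, 2.873, 4.103, 4.455.
Z = Σ gᵢe^(−Eᵢ/kT) = 2·e^(−0) + 4·e^(−2.873) + 6·e^(−4.103) + 3·e^(−4.455) = 2.000 + 0.2261 + 0.09914 + 0.03486 = 2.360.
P₀ = g₀ e^(−E₀/kT) / Z = 2.000/2.360 = 0.85.

0.85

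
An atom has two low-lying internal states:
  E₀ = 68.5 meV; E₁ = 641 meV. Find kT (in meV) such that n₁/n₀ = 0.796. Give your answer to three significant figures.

n₁/n₀ = exp[−(E₁−E₀)/kT] = 0.796.
⇒ (E₁−E₀)/kT = ln(1/0.796) = ln(1.2563) = 0.22817.
kT = 572.5 meV / 0.22817 = 2510 meV.

2510 meV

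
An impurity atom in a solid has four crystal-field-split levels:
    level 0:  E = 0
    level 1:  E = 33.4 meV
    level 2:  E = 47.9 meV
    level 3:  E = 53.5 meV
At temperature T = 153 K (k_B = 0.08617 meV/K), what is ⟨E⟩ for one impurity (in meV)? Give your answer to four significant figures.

4.312 meV

k_BT = 0.08617 × 153 K = 13.1840 meV.
Eᵢ/kT = 0, 2.53337, 3.63319, 4.05795.
Z = Σ e^(−Eᵢ/kT) = e^(−0) + e^(−2.53337) + e^(−3.63319) + e^(−4.05795) = 1.00000 + 0.0793910 + 0.0264317 + 0.0172844 = 1.12311.
⟨E⟩ = Σ Eᵢ e^(−Eᵢ/kT) / Z = (0·1.00000 + 33.4·0.0793910 + 47.9·0.0264317 + 53.5·0.0172844) / 1.12311 = 4.312 meV.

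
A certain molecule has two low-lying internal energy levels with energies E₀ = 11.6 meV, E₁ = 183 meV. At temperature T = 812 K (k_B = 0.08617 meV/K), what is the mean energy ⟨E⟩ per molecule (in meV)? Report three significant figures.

k_BT = 0.08617 × 812 K = 69.970 meV.
Eᵢ/kT = 0.16579, 2.6154.
Z = Σ e^(−Eᵢ/kT) = e^(−0.16579) + e^(−2.6154) = 0.84722 + 0.073139 = 0.92036.
⟨E⟩ = Σ Eᵢ e^(−Eᵢ/kT) / Z = (11.6·0.84722 + 183·0.073139) / 0.92036 = 25.2 meV.

25.2 meV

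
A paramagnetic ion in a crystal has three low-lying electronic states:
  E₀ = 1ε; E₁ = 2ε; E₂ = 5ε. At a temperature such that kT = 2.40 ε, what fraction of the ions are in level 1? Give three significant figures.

Eᵢ/kT = 0.41667, 0.83333, 2.0833.
Z = Σ e^(−Eᵢ/kT) = e^(−0.41667) + e^(−0.83333) + e^(−2.0833) = 0.65924 + 0.43460 + 0.12452 = 1.2184.
P₁ = e^(−E₁/kT) / Z = 0.43460/1.2184 = 0.357.

0.357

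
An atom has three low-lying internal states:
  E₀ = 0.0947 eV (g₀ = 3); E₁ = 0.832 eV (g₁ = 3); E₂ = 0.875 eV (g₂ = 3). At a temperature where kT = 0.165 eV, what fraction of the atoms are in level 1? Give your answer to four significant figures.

Eᵢ/kT = 0.573939, 5.04242, 5.30303.
Z = Σ gᵢe^(−Eᵢ/kT) = 3·e^(−0.573939) + 3·e^(−5.04242) + 3·e^(−5.30303) = 1.68991 + 0.0193743 + 0.0149295 = 1.72421.
P₁ = g₁ e^(−E₁/kT) / Z = 0.0193743/1.72421 = 0.01124.

0.01124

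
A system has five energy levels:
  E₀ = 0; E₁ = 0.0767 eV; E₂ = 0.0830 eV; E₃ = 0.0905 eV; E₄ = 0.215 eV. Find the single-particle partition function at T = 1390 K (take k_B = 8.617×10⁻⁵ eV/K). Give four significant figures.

k_BT = 8.617×10⁻⁵ × 1390 K = 0.119776 eV.
Eᵢ/kT = 0, 0.640362, 0.692960, 0.755577, 1.79502.
Z = Σ e^(−Eᵢ/kT) = e^(−0) + e^(−0.640362) + e^(−0.692960) + e^(−0.755577) + e^(−1.79502) = 1.00000 + 0.527102 + 0.500094 + 0.469739 + 0.166124 = 2.66306.

Z = 2.663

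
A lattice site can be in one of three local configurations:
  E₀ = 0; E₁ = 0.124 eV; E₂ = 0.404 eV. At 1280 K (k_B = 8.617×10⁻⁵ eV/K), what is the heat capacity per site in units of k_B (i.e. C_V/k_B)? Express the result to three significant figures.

0.443

k_BT = 8.617×10⁻⁵ × 1280 K = 0.11030 eV.
Eᵢ/kT = 0, 1.1242, 3.6627.
Z = Σ e^(−Eᵢ/kT) = e^(−0) + e^(−1.1242) + e^(−3.6627) = 1.0000 + 0.32491 + 0.025663 = 1.3506.
⟨E⟩ = 0.037507 eV, ⟨E²⟩ = 0.0068003 eV².
C_V/k_B = (⟨E²⟩ − ⟨E⟩²)/(kT)² = (0.0068003 − 0.0014068)/0.012166 = 0.443.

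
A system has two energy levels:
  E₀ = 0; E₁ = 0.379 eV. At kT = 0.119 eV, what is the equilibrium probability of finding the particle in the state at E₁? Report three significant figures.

Eᵢ/kT = 0, 3.1849.
Z = Σ e^(−Eᵢ/kT) = e^(−0) + e^(−3.1849) = 1.0000 + 0.041382 = 1.0414.
P₁ = e^(−E₁/kT) / Z = 0.041382/1.0414 = 0.0397.

0.0397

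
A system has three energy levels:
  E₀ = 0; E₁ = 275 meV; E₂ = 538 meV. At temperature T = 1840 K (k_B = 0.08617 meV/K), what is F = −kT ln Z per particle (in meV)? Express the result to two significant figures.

k_BT = 0.08617 × 1840 K = 158.6 meV.
Eᵢ/kT = 0, 1.734, 3.392.
Z = Σ e^(−Eᵢ/kT) = e^(−0) + e^(−1.734) + e^(−3.392) = 1.000 + 0.1766 + 0.03364 = 1.210.
F = −kT ln Z = −158.6 × ln(1.210) = −158.6 × 0.1906 = -30 meV.

-30 meV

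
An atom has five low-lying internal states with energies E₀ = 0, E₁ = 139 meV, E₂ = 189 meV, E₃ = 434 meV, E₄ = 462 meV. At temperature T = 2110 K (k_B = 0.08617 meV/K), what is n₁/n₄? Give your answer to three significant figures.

5.91

k_BT = 0.08617 × 2110 K = 181.82 meV.
n₁/n₄ = exp[−(E₁−E₄)/kT] = exp(−(-323 meV)/(181.82 meV)) = exp(1.7765) = 5.91.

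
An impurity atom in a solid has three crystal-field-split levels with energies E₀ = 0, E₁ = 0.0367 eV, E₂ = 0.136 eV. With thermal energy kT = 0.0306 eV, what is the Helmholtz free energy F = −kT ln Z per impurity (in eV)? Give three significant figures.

Eᵢ/kT = 0, 1.1993, 4.4444.
Z = Σ e^(−Eᵢ/kT) = e^(−0) + e^(−1.1993) + e^(−4.4444) = 1.0000 + 0.30141 + 0.011744 = 1.3132.
F = −kT ln Z = −0.0306 × ln(1.3132) = −0.0306 × 0.27247 = -0.00834 eV.

-0.00834 eV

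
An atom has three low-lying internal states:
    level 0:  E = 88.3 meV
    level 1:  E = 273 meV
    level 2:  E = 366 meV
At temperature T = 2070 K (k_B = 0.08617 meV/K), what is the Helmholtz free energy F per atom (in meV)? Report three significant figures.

8.31 meV

k_BT = 0.08617 × 2070 K = 178.37 meV.
Eᵢ/kT = 0.49504, 1.5305, 2.0519.
Z = Σ e^(−Eᵢ/kT) = e^(−0.49504) + e^(−1.5305) + e^(−2.0519) = 0.60955 + 0.21643 + 0.12849 = 0.95447.
F = −kT ln Z = −178.37 × ln(0.95447) = −178.37 × -0.046599 = 8.31 meV.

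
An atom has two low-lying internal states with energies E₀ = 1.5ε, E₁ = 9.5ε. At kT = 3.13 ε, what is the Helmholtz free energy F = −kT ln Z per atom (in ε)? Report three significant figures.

1.27 ε

Eᵢ/kT = 0.47923, 3.0351.
Z = Σ e^(−Eᵢ/kT) = e^(−0.47923) + e^(−3.0351) = 0.61926 + 0.048070 = 0.66733.
F = −kT ln Z = −3.13 × ln(0.66733) = −3.13 × -0.40447 = 1.27 ε.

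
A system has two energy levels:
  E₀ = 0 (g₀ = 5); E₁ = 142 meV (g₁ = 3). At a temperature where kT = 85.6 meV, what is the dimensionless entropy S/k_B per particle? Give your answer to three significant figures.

1.89

Eᵢ/kT = 0, 1.6589.
Z = Σ gᵢe^(−Eᵢ/kT) = 5·e^(−0) + 3·e^(−1.6589) = 5.0000 + 0.57104 = 5.5710.
⟨E⟩ = Σ EᵢPᵢ = 14.555 meV.
S/k_B = ln Z + ⟨E⟩/kT = ln(5.5710) + 14.555/85.6 = 1.7176 + 0.17004 = 1.89.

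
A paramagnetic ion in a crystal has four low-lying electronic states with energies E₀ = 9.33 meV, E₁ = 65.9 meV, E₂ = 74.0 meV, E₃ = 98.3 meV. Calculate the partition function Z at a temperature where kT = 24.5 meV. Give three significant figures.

Eᵢ/kT = 0.38082, 2.6898, 3.0204, 4.0122.
Z = Σ e^(−Eᵢ/kT) = e^(−0.38082) + e^(−2.6898) + e^(−3.0204) + e^(−4.0122) = 0.68330 + 0.067895 + 0.048782 + 0.018094 = 0.81807.

Z = 0.818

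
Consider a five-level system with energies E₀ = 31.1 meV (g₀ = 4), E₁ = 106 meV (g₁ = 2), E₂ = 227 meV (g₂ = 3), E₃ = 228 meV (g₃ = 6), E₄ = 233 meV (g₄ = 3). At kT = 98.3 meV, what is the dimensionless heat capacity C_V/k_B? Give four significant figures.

Eᵢ/kT = 0.316378, 1.07833, 2.30926, 2.31943, 2.37030.
Z = Σ gᵢe^(−Eᵢ/kT) = 4·e^(−0.316378) + 2·e^(−1.07833) + 3·e^(−2.30926) + 6·e^(−2.31943) + 3·e^(−2.37030) = 2.91514 + 0.680326 + 0.298004 + 0.589978 + 0.280358 = 4.76381.
⟨E⟩ = 90.3186 meV, ⟨E²⟩ = 15052.9 meV².
C_V/k_B = (⟨E²⟩ − ⟨E⟩²)/(kT)² = (15052.9 − 8157.45)/9662.89 = 0.7136.

0.7136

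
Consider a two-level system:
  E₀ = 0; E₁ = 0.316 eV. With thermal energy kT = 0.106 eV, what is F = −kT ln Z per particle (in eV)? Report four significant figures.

Eᵢ/kT = 0, 2.98113.
Z = Σ e^(−Eᵢ/kT) = e^(−0) + e^(−2.98113) = 1.00000 + 0.0507355 = 1.05074.
F = −kT ln Z = −0.106 × ln(1.05074) = −0.106 × 0.0494947 = -0.005246 eV.

-0.005246 eV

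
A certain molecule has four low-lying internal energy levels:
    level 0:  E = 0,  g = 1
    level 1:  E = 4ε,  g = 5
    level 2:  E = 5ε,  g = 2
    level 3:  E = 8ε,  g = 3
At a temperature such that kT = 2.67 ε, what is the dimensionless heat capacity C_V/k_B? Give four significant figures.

Eᵢ/kT = 0, 1.49813, 1.87266, 2.99625.
Z = Σ gᵢe^(−Eᵢ/kT) = 1·e^(−0) + 5·e^(−1.49813) + 2·e^(−1.87266) + 3·e^(−2.99625) = 1.00000 + 1.11774 + 0.307428 + 0.149922 = 2.57509.
⟨E⟩ = 2.79892 ε, ⟨E²⟩ = 13.6557 ε².
C_V/k_B = (⟨E²⟩ − ⟨E⟩²)/(kT)² = (13.6557 − 7.83395)/7.12890 = 0.8166.

0.8166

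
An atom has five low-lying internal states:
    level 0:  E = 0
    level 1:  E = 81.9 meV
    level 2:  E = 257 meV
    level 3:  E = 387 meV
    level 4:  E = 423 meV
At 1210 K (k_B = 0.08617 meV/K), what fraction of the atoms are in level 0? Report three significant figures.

k_BT = 0.08617 × 1210 K = 104.27 meV.
Eᵢ/kT = 0, 0.78546, 2.4648, 3.7115, 4.0568.
Z = Σ e^(−Eᵢ/kT) = e^(−0) + e^(−0.78546) + e^(−2.4648) + e^(−3.7115) + e^(−4.0568) = 1.0000 + 0.45591 + 0.085026 + 0.024441 + 0.017304 = 1.5827.
P₀ = e^(−E₀/kT) / Z = 1.0000/1.5827 = 0.632.

0.632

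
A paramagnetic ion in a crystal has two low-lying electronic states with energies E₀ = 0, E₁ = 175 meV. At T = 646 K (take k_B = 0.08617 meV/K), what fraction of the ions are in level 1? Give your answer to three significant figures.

k_BT = 0.08617 × 646 K = 55.666 meV.
Eᵢ/kT = 0, 3.1438.
Z = Σ e^(−Eᵢ/kT) = e^(−0) + e^(−3.1438) = 1.0000 + 0.043119 = 1.0431.
P₁ = e^(−E₁/kT) / Z = 0.043119/1.0431 = 0.0413.

0.0413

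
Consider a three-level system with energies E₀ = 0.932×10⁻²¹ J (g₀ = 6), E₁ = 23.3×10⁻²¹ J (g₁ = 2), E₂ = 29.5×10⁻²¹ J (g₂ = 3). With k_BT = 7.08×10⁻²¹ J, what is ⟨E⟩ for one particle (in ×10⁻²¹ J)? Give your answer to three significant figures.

Eᵢ/kT = 0.13164, 3.2910, 4.1667.
Z = Σ gᵢe^(−Eᵢ/kT) = 6·e^(−0.13164) + 2·e^(−3.2910) + 3·e^(−4.1667) = 5.2599 + 0.074433 + 0.046510 = 5.3808.
⟨E⟩ = Σ Eᵢ gᵢe^(−Eᵢ/kT) / Z = (0.932·5.2599 + 23.3·0.074433 + 29.5·0.046510) / 5.3808 = 1.49 ×10⁻²¹ J.

1.49 ×10⁻²¹ J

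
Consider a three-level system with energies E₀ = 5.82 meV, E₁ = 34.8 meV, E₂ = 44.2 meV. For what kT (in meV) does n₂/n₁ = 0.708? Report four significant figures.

27.22 meV

n₂/n₁ = exp[−(E₂−E₁)/kT] = 0.708.
⇒ (E₂−E₁)/kT = ln(1/0.708) = ln(1.41243) = 0.345312.
kT = 9.4 meV / 0.345312 = 27.22 meV.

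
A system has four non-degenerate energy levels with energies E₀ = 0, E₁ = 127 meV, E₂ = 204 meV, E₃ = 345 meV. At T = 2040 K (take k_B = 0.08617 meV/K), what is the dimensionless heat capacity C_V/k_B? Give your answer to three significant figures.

0.367

k_BT = 0.08617 × 2040 K = 175.79 meV.
Eᵢ/kT = 0, 0.72245, 1.1605, 1.9626.
Z = Σ e^(−Eᵢ/kT) = e^(−0) + e^(−0.72245) + e^(−1.1605) + e^(−1.9626) = 1.0000 + 0.48556 + 0.31333 + 0.14049 = 1.9394.
⟨E⟩ = 89.747 meV, ⟨E²⟩ = 19384 meV².
C_V/k_B = (⟨E²⟩ − ⟨E⟩²)/(kT)² = (19384 − 8054.5)/30902 = 0.367.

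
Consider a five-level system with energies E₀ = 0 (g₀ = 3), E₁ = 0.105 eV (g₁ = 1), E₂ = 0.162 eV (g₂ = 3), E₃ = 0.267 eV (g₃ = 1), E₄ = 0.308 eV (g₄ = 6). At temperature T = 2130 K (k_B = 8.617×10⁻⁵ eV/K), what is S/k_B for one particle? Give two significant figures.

k_BT = 8.617×10⁻⁵ × 2130 K = 0.1835 eV.
Eᵢ/kT = 0, 0.5722, 0.8828, 1.455, 1.678.
Z = Σ gᵢe^(−Eᵢ/kT) = 3·e^(−0) + 1·e^(−0.5722) + 3·e^(−0.8828) + 1·e^(−1.455) + 6·e^(−1.678) = 3.000 + 0.5643 + 1.241 + 0.2334 + 1.120 = 6.159.
⟨E⟩ = Σ EᵢPᵢ = 0.1084 eV.
S/k_B = ln Z + ⟨E⟩/kT = ln(6.159) + 0.1084/0.1835 = 1.818 + 0.5907 = 2.4.

2.4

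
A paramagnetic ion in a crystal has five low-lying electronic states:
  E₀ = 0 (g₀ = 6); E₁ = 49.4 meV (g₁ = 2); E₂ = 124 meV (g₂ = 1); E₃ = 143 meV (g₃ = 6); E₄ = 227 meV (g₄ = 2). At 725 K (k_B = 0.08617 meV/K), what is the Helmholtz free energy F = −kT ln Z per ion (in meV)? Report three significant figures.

k_BT = 0.08617 × 725 K = 62.473 meV.
Eᵢ/kT = 0, 0.79074, 1.9849, 2.2890, 3.6336.
Z = Σ gᵢe^(−Eᵢ/kT) = 6·e^(−0) + 2·e^(−0.79074) + 1·e^(−1.9849) + 6·e^(−2.2890) + 2·e^(−3.6336) = 6.0000 + 0.90702 + 0.13739 + 0.60821 + 0.052842 = 7.7055.
F = −kT ln Z = −62.473 × ln(7.7055) = −62.473 × 2.0419 = -128 meV.

-128 meV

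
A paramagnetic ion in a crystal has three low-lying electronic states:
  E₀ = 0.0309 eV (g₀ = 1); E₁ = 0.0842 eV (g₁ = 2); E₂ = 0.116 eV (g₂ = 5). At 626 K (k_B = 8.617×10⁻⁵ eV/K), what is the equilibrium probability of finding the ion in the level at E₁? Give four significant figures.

0.2681

k_BT = 8.617×10⁻⁵ × 626 K = 0.0539424 eV.
Eᵢ/kT = 0.572833, 1.56092, 2.15044.
Z = Σ gᵢe^(−Eᵢ/kT) = 1·e^(−0.572833) + 2·e^(−1.56092) + 5·e^(−2.15044) = 0.563926 + 0.419886 + 0.582165 = 1.56598.
P₁ = g₁ e^(−E₁/kT) / Z = 0.419886/1.56598 = 0.2681.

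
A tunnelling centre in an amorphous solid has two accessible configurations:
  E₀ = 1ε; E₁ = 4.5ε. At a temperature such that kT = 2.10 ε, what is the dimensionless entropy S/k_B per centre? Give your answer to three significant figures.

Eᵢ/kT = 0.47619, 2.1429.
Z = Σ e^(−Eᵢ/kT) = e^(−0.47619) + e^(−2.1429) = 0.62115 + 0.11731 = 0.73846.
⟨E⟩ = Σ EᵢPᵢ = 1.5560 ε.
S/k_B = ln Z + ⟨E⟩/kT = ln(0.73846) + 1.5560/2.10 = -0.30319 + 0.74095 = 0.438.

0.438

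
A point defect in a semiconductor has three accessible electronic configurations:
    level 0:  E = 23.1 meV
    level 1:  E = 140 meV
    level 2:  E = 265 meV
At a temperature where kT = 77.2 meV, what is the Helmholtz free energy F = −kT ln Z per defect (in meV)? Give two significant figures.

5.0 meV

Eᵢ/kT = 0.2992, 1.813, 3.433.
Z = Σ e^(−Eᵢ/kT) = e^(−0.2992) + e^(−1.813) + e^(−3.433) = 0.7414 + 0.1632 + 0.03229 = 0.9369.
F = −kT ln Z = −77.2 × ln(0.9369) = −77.2 × -0.06518 = 5.0 meV.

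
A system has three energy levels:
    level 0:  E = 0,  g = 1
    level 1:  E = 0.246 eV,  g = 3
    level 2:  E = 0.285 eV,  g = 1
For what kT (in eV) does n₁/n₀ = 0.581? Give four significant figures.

n₁/n₀ = (g₁/g₀) exp[−(E₁−E₀)/kT] = 0.581.
⇒ (E₁−E₀)/kT = ln((3/1)/0.581) = ln(5.16351) = 1.64162.
kT = 0.246 eV / 1.64162 = 0.1499 eV.

0.1499 eV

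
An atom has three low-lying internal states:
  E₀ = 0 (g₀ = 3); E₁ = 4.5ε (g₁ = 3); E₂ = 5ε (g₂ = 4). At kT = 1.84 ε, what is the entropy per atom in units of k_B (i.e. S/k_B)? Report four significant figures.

1.644

Eᵢ/kT = 0, 2.44565, 2.71739.
Z = Σ gᵢe^(−Eᵢ/kT) = 3·e^(−0) + 3·e^(−2.44565) + 4·e^(−2.71739) = 3.00000 + 0.260009 + 0.264188 = 3.52420.
⟨E⟩ = Σ EᵢPᵢ = 0.706822 ε.
S/k_B = ln Z + ⟨E⟩/kT = ln(3.52420) + 0.706822/1.84 = 1.25965 + 0.384142 = 1.644.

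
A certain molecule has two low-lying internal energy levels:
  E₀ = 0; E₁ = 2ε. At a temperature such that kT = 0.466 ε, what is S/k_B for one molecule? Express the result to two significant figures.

0.072

Eᵢ/kT = 0, 4.292.
Z = Σ e^(−Eᵢ/kT) = e^(−0) + e^(−4.292) = 1.000 + 0.01368 = 1.014.
⟨E⟩ = Σ EᵢPᵢ = 0.02698 ε.
S/k_B = ln Z + ⟨E⟩/kT = ln(1.014) + 0.02698/0.466 = 0.01390 + 0.05790 = 0.072.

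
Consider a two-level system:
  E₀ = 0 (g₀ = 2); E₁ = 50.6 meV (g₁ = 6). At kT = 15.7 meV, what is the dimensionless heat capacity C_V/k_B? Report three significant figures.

Eᵢ/kT = 0, 3.2229.
Z = Σ gᵢe^(−Eᵢ/kT) = 2·e^(−0) + 6·e^(−3.2229) = 2.0000 + 0.23904 = 2.2390.
⟨E⟩ = 5.4022 meV, ⟨E²⟩ = 273.35 meV².
C_V/k_B = (⟨E²⟩ − ⟨E⟩²)/(kT)² = (273.35 − 29.184)/246.49 = 0.991.

0.991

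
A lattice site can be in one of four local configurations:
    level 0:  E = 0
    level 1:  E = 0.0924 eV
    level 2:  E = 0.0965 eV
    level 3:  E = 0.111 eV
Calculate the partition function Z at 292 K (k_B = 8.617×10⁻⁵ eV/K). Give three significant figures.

Z = 1.06

k_BT = 8.617×10⁻⁵ × 292 K = 0.025162 eV.
Eᵢ/kT = 0, 3.6722, 3.8351, 4.4114.
Z = Σ e^(−Eᵢ/kT) = e^(−0) + e^(−3.6722) + e^(−3.8351) + e^(−4.4114) = 1.0000 + 0.025420 + 0.021599 + 0.012138 = 1.0592.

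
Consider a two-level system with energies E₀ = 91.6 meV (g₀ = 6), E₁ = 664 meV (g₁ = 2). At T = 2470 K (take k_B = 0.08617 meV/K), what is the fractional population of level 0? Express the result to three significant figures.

k_BT = 0.08617 × 2470 K = 212.84 meV.
Eᵢ/kT = 0.43037, 3.1197.
Z = Σ gᵢe^(−Eᵢ/kT) = 6·e^(−0.43037) + 2·e^(−3.1197) = 3.9016 + 0.088341 = 3.9899.
P₀ = g₀ e^(−E₀/kT) / Z = 3.9016/3.9899 = 0.978.

0.978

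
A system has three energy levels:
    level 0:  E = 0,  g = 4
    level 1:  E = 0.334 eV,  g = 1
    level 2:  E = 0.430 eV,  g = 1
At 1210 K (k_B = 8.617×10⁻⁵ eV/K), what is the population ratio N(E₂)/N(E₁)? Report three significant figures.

0.398

k_BT = 8.617×10⁻⁵ × 1210 K = 0.10427 eV.
n₂/n₁ = (g₂/g₁) exp[−(E₂−E₁)/kT] = (1/1) × exp(−(0.096 eV)/(0.10427 eV)) = (1/1) × exp(-0.92069) = 0.398.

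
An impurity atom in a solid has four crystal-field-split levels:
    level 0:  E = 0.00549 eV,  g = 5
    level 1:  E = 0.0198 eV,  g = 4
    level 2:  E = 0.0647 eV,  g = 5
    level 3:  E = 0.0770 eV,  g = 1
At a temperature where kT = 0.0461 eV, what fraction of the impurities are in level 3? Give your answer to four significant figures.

Eᵢ/kT = 0.119089, 0.429501, 1.40347, 1.67028.
Z = Σ gᵢe^(−Eᵢ/kT) = 5·e^(−0.119089) + 4·e^(−0.429501) + 5·e^(−1.40347) + 1·e^(−1.67028) = 4.43864 + 2.60334 + 1.22871 + 0.188194 = 8.45888.
P₃ = g₃ e^(−E₃/kT) / Z = 0.188194/8.45888 = 0.02225.

0.02225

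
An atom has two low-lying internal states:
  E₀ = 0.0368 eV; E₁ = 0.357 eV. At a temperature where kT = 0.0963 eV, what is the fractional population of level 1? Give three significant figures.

0.0347

Eᵢ/kT = 0.38214, 3.7072.
Z = Σ e^(−Eᵢ/kT) = e^(−0.38214) + e^(−3.7072) = 0.68240 + 0.024546 = 0.70695.
P₁ = e^(−E₁/kT) / Z = 0.024546/0.70695 = 0.0347.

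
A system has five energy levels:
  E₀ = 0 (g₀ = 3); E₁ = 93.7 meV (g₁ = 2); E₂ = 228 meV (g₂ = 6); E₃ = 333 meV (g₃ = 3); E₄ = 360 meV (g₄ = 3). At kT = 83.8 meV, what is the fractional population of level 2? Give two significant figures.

Eᵢ/kT = 0, 1.118, 2.721, 3.974, 4.296.
Z = Σ gᵢe^(−Eᵢ/kT) = 3·e^(−0) + 2·e^(−1.118) + 6·e^(−2.721) + 3·e^(−3.974) + 3·e^(−4.296) = 3.000 + 0.6539 + 0.3949 + 0.05639 + 0.04087 = 4.146.
P₂ = g₂ e^(−E₂/kT) / Z = 0.3949/4.146 = 0.095.

0.095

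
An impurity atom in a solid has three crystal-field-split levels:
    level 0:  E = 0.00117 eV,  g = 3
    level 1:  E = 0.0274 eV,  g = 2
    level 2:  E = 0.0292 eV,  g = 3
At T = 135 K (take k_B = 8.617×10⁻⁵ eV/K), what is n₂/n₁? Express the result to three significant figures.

k_BT = 8.617×10⁻⁵ × 135 K = 0.011633 eV.
n₂/n₁ = (g₂/g₁) exp[−(E₂−E₁)/kT] = (3/2) × exp(−(0.0018 eV)/(0.011633 eV)) = (3/2) × exp(-0.15473) = 1.28.

1.28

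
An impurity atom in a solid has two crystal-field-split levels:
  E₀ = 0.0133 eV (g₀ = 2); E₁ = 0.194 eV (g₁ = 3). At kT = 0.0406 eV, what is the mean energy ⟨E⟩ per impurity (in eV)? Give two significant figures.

Eᵢ/kT = 0.3276, 4.778.
Z = Σ gᵢe^(−Eᵢ/kT) = 2·e^(−0.3276) + 3·e^(−4.778) = 1.441 + 0.02524 = 1.466.
⟨E⟩ = Σ Eᵢ gᵢe^(−Eᵢ/kT) / Z = (0.0133·1.441 + 0.194·0.02524) / 1.466 = 0.016 eV.

0.016 eV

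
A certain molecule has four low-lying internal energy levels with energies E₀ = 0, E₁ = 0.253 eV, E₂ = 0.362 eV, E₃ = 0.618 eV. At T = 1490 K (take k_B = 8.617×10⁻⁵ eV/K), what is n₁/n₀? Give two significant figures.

k_BT = 8.617×10⁻⁵ × 1490 K = 0.1284 eV.
n₁/n₀ = exp[−(E₁−E₀)/kT] = exp(−(0.253 eV)/(0.1284 eV)) = exp(-1.970) = 0.14.

0.14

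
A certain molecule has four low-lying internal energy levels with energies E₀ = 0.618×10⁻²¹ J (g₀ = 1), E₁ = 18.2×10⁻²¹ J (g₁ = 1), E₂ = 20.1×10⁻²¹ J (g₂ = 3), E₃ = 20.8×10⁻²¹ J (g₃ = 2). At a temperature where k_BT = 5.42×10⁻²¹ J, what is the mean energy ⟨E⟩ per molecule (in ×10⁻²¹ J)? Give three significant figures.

3.41 ×10⁻²¹ J

Eᵢ/kT = 0.11402, 3.3579, 3.7085, 3.8376.
Z = Σ gᵢe^(−Eᵢ/kT) = 1·e^(−0.11402) + 1·e^(−3.3579) + 3·e^(−3.7085) + 2·e^(−3.8376) = 0.89224 + 0.034808 + 0.073543 + 0.043090 = 1.0437.
⟨E⟩ = Σ Eᵢ gᵢe^(−Eᵢ/kT) / Z = (0.618·0.89224 + 18.2·0.034808 + 20.1·0.073543 + 20.8·0.043090) / 1.0437 = 3.41 ×10⁻²¹ J.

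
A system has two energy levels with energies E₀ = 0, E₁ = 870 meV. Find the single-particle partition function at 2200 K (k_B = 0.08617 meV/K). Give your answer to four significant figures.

Z = 1.010

k_BT = 0.08617 × 2200 K = 189.574 meV.
Eᵢ/kT = 0, 4.58924.
Z = Σ e^(−Eᵢ/kT) = e^(−0) + e^(−4.58924) = 1.00000 + 0.0101606 = 1.01016.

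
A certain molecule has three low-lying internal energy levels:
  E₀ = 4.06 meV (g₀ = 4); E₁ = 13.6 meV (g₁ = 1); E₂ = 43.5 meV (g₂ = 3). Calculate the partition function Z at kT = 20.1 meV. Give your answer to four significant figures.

Eᵢ/kT = 0.201990, 0.676617, 2.16418.
Z = Σ gᵢe^(−Eᵢ/kT) = 4·e^(−0.201990) + 1·e^(−0.676617) + 3·e^(−2.16418) = 3.26841 + 0.508334 + 0.344532 = 4.12128.

Z = 4.121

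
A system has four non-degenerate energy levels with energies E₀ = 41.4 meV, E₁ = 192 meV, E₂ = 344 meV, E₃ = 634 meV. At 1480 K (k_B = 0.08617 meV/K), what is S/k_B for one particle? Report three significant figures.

0.789

k_BT = 0.08617 × 1480 K = 127.53 meV.
Eᵢ/kT = 0.32463, 1.5055, 2.6974, 4.9714.
Z = Σ e^(−Eᵢ/kT) = e^(−0.32463) + e^(−1.5055) + e^(−2.6974) + e^(−4.9714) = 0.72279 + 0.22191 + 0.067380 + 0.0069334 = 1.0190.
⟨E⟩ = Σ EᵢPᵢ = 98.238 meV.
S/k_B = ln Z + ⟨E⟩/kT = ln(1.0190) + 98.238/127.53 = 0.018822 + 0.77031 = 0.789.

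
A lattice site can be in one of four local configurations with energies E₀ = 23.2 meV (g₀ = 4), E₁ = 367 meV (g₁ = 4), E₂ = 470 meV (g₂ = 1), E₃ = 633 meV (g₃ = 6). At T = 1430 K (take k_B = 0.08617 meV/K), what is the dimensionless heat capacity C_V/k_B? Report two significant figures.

0.71

k_BT = 0.08617 × 1430 K = 123.2 meV.
Eᵢ/kT = 0.1883, 2.979, 3.815, 5.138.
Z = Σ gᵢe^(−Eᵢ/kT) = 4·e^(−0.1883) + 4·e^(−2.979) + 1·e^(−3.815) + 6·e^(−5.138) = 3.313 + 0.2034 + 0.02204 + 0.03522 = 3.574.
⟨E⟩ = 51.53 meV, ⟨E²⟩ = 13480 meV².
C_V/k_B = (⟨E²⟩ − ⟨E⟩²)/(kT)² = (13480 − 2655)/15180 = 0.71.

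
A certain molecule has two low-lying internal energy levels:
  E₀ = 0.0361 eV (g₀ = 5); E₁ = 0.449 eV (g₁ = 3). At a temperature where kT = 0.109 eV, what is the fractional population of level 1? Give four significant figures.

Eᵢ/kT = 0.331193, 4.11927.
Z = Σ gᵢe^(−Eᵢ/kT) = 5·e^(−0.331193) + 3·e^(−4.11927) = 3.59033 + 0.0487691 = 3.63910.
P₁ = g₁ e^(−E₁/kT) / Z = 0.0487691/3.63910 = 0.01340.

0.01340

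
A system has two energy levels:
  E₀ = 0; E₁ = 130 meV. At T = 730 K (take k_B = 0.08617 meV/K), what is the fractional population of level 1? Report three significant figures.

0.112

k_BT = 0.08617 × 730 K = 62.904 meV.
Eᵢ/kT = 0, 2.0666.
Z = Σ e^(−Eᵢ/kT) = e^(−0) + e^(−2.0666) = 1.0000 + 0.12662 = 1.1266.
P₁ = e^(−E₁/kT) / Z = 0.12662/1.1266 = 0.112.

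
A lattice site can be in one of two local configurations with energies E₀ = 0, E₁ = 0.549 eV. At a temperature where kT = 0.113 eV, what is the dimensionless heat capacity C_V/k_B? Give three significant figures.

0.180

Eᵢ/kT = 0, 4.8584.
Z = Σ e^(−Eᵢ/kT) = e^(−0) + e^(−4.8584) = 1.0000 + 0.0077629 = 1.0078.
⟨E⟩ = 0.0042288 eV, ⟨E²⟩ = 0.0023216 eV².
C_V/k_B = (⟨E²⟩ − ⟨E⟩²)/(kT)² = (0.0023216 − 0.000017883)/0.012769 = 0.180.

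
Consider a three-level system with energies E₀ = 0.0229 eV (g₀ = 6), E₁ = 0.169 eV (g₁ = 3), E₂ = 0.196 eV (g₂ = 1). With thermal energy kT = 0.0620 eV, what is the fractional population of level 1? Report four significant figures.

Eᵢ/kT = 0.369355, 2.72581, 3.16129.
Z = Σ gᵢe^(−Eᵢ/kT) = 6·e^(−0.369355) + 3·e^(−2.72581) + 1·e^(−3.16129) = 4.14708 + 0.196479 + 0.0423710 = 4.38593.
P₁ = g₁ e^(−E₁/kT) / Z = 0.196479/4.38593 = 0.04480.

0.04480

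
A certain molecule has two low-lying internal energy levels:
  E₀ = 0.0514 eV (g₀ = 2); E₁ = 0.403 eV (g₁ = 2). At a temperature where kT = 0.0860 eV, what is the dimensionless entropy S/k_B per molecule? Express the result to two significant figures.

0.78

Eᵢ/kT = 0.5977, 4.686.
Z = Σ gᵢe^(−Eᵢ/kT) = 2·e^(−0.5977) + 2·e^(−4.686) = 1.100 + 0.01845 = 1.118.
⟨E⟩ = Σ EᵢPᵢ = 0.05722 eV.
S/k_B = ln Z + ⟨E⟩/kT = ln(1.118) + 0.05722/0.0860 = 0.1115 + 0.6653 = 0.78.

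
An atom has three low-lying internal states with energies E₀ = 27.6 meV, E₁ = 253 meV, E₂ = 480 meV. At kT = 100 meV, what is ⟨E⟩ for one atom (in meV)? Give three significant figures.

Eᵢ/kT = 0.27600, 2.5300, 4.8000.
Z = Σ e^(−Eᵢ/kT) = e^(−0.27600) + e^(−2.5300) + e^(−4.8000) = 0.75881 + 0.079659 + 0.0082297 = 0.84670.
⟨E⟩ = Σ Eᵢ e^(−Eᵢ/kT) / Z = (27.6·0.75881 + 253·0.079659 + 480·0.0082297) / 0.84670 = 53.2 meV.

53.2 meV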